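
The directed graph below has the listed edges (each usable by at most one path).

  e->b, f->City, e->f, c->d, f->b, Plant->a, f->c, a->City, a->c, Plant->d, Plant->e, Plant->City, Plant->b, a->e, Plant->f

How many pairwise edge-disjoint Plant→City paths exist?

Assign every edge capacity 1; by Menger, the answer equals the max flow.
Path Plant→City (+1); total 1.
Path Plant→a→City (+1); total 2.
Path Plant→f→City (+1); total 3.
No residual Plant→City path; max flow = 3.
Certifying cut of size 3: {Plant→City, Plant→a, f→City}.

3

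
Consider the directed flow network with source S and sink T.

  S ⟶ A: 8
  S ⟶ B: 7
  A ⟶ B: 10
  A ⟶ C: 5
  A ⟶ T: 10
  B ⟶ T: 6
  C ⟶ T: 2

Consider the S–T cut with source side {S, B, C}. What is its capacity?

Edges leaving {S, B, C}: S→A (8), B→T (6), C→T (2).
Cut capacity = 8 + 6 + 2 = 16.

16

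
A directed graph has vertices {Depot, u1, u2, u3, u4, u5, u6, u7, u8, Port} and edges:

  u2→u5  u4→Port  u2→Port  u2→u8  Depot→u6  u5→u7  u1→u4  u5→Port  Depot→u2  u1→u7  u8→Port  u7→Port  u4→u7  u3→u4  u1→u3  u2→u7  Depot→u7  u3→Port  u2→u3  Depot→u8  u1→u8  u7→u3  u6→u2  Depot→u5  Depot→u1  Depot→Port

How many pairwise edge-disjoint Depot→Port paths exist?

Assign every edge capacity 1; by Menger, the answer equals the max flow.
Path Depot→Port (+1); total 1.
Path Depot→u2→Port (+1); total 2.
Path Depot→u5→Port (+1); total 3.
Path Depot→u7→Port (+1); total 4.
Path Depot→u8→Port (+1); total 5.
Path Depot→u1→u3→Port (+1); total 6.
Path Depot→u6→u2→u3→u4→Port (+1); total 7.
No residual Depot→Port path; max flow = 7.
Certifying cut of size 7: {Depot→Port, Depot→u1, Depot→u2, Depot→u5, Depot→u6, Depot→u7, Depot→u8}.

7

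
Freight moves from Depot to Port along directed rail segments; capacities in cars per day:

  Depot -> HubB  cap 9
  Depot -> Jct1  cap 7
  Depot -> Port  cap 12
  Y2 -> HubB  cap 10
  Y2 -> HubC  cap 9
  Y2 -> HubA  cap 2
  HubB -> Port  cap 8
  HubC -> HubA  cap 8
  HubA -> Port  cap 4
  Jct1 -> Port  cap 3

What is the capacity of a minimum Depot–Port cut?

Augment Depot→Port: bottleneck 12, flow now 12.
Augment Depot→HubB→Port: bottleneck 8, flow now 20.
Augment Depot→Jct1→Port: bottleneck 3, flow now 23.
No augmenting path remains; maximum flow = 23.
By max-flow min-cut, the minimum cut capacity equals the max flow.
In the residual graph, reachable from Depot: {Depot, HubB, Jct1}.
Min-cut edges: Depot→Port (12), HubB→Port (8), Jct1→Port (3); capacity 12 + 8 + 3 = 23.

23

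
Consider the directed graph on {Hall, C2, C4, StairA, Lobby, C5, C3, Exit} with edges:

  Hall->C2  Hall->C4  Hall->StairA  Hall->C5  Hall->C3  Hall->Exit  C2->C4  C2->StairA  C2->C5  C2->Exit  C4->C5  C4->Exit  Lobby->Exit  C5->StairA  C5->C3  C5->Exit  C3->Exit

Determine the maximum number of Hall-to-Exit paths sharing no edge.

Assign every edge capacity 1; by Menger, the answer equals the max flow.
Path Hall→Exit (+1); total 1.
Path Hall→C2→Exit (+1); total 2.
Path Hall→C4→Exit (+1); total 3.
Path Hall→C5→Exit (+1); total 4.
Path Hall→C3→Exit (+1); total 5.
No residual Hall→Exit path; max flow = 5.
Certifying cut of size 5: {Hall→C2, Hall→C3, Hall→C4, Hall→C5, Hall→Exit}.

5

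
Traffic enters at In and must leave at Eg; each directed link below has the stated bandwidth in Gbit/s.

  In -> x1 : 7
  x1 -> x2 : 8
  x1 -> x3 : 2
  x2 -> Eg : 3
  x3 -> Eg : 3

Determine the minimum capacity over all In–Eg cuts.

Augment In→x1→x2→Eg: bottleneck 3, flow now 3.
Augment In→x1→x3→Eg: bottleneck 2, flow now 5.
No augmenting path remains; maximum flow = 5.
By max-flow min-cut, the minimum cut capacity equals the max flow.
In the residual graph, reachable from In: {In, x1, x2}.
Min-cut edges: x1→x3 (2), x2→Eg (3); capacity 2 + 3 = 5.

5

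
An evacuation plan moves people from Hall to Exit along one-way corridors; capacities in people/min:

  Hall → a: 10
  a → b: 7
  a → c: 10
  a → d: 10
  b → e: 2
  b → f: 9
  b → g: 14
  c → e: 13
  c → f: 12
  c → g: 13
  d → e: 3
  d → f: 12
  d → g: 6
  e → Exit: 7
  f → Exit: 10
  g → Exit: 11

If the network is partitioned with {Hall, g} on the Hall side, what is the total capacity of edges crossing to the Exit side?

21

Edges leaving {Hall, g}: Hall→a (10), g→Exit (11).
Cut capacity = 10 + 11 = 21.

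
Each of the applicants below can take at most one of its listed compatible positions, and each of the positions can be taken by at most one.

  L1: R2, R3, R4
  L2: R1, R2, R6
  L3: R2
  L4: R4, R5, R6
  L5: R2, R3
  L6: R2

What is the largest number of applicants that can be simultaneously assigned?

5

Unit-capacity flow: source→left, listed edges, right→sink; max matching = max flow.
Augmenting path L1→R2 (+1); matched 1.
Augmenting path L2→R1 (+1); matched 2.
Augmenting path L4→R4 (+1); matched 3.
Augmenting path L5→R3 (+1); matched 4.
Augmenting path L3→R2→L1→R4→L4→R5 (+1); matched 5.
No augmenting path remains; maximum matching = 5.
König certificate: {L1, L2, L4, L5, R2} is a vertex cover of size 5 (every listed pair touches it), so no matching can be larger.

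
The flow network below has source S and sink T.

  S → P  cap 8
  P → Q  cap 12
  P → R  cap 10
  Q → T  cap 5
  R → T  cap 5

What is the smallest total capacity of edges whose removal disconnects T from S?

Augment S→P→Q→T: bottleneck 5, flow now 5.
Augment S→P→R→T: bottleneck 3, flow now 8.
No augmenting path remains; maximum flow = 8.
By max-flow min-cut, the minimum cut capacity equals the max flow.
In the residual graph, reachable from S: {S}.
Min-cut edges: S→P (8); capacity 8 = 8.

8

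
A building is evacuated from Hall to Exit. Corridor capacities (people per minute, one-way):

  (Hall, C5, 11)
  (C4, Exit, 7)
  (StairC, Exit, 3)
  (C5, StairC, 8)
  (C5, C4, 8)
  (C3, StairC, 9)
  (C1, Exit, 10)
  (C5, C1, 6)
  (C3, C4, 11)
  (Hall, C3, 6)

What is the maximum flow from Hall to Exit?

16

Augment Hall→C5→C1→Exit: bottleneck 6, flow now 6.
Augment Hall→C5→StairC→Exit: bottleneck 3, flow now 9.
Augment Hall→C5→C4→Exit: bottleneck 2, flow now 11.
Augment Hall→C3→C4→Exit: bottleneck 5, flow now 16.
No augmenting path remains; maximum flow = 16.
In the residual graph, reachable from Hall: {Hall, C5, C3, StairC, C4}.
Min-cut edges: C5→C1 (6), StairC→Exit (3), C4→Exit (7); capacity 6 + 3 + 7 = 16.
This cut is saturated, so no flow can exceed 16.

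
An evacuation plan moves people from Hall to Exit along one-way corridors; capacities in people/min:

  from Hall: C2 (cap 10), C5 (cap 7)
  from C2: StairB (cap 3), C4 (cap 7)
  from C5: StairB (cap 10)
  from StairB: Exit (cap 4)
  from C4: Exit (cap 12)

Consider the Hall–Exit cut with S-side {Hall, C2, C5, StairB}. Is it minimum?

Yes — it is a minimum cut (capacity 11).

Given cut capacity: 7 + 4 = 11.
Augment Hall→C2→StairB→Exit: bottleneck 3, flow now 3.
Augment Hall→C2→C4→Exit: bottleneck 7, flow now 10.
Augment Hall→C5→StairB→Exit: bottleneck 1, flow now 11.
No augmenting path remains; maximum flow = 11.
Cut capacity 11 equals the max flow, so it is a minimum cut.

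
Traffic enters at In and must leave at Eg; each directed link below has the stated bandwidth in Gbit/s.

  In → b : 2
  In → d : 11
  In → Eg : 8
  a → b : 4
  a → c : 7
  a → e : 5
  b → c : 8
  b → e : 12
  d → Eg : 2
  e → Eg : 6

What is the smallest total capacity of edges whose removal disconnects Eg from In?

12

Augment In→Eg: bottleneck 8, flow now 8.
Augment In→d→Eg: bottleneck 2, flow now 10.
Augment In→b→e→Eg: bottleneck 2, flow now 12.
No augmenting path remains; maximum flow = 12.
By max-flow min-cut, the minimum cut capacity equals the max flow.
In the residual graph, reachable from In: {In, d}.
Min-cut edges: In→b (2), In→Eg (8), d→Eg (2); capacity 2 + 8 + 2 = 12.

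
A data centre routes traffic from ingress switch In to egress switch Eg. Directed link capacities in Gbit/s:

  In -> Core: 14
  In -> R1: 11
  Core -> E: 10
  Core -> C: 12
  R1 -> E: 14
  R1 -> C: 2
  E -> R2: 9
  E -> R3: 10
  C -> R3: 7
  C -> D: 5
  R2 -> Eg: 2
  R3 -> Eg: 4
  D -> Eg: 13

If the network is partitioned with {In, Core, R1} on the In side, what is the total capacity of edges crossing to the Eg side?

Edges leaving {In, Core, R1}: Core→E (10), Core→C (12), R1→E (14), R1→C (2).
Cut capacity = 10 + 12 + 14 + 2 = 38.

38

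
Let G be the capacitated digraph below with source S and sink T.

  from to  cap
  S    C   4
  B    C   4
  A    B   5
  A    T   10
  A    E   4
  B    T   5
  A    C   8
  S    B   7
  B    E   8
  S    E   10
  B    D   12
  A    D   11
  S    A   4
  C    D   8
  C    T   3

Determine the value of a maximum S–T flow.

Augment S→A→T: bottleneck 4, flow now 4.
Augment S→B→T: bottleneck 5, flow now 9.
Augment S→C→T: bottleneck 3, flow now 12.
No augmenting path remains; maximum flow = 12.
In the residual graph, reachable from S: {S, B, C, D, E}.
Min-cut edges: S→A (4), B→T (5), C→T (3); capacity 4 + 5 + 3 = 12.
This cut is saturated, so no flow can exceed 12.

12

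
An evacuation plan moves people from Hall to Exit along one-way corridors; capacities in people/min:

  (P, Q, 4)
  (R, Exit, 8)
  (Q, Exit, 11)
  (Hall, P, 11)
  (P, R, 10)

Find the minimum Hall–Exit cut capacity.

11

Augment Hall→P→Q→Exit: bottleneck 4, flow now 4.
Augment Hall→P→R→Exit: bottleneck 7, flow now 11.
No augmenting path remains; maximum flow = 11.
By max-flow min-cut, the minimum cut capacity equals the max flow.
In the residual graph, reachable from Hall: {Hall}.
Min-cut edges: Hall→P (11); capacity 11 = 11.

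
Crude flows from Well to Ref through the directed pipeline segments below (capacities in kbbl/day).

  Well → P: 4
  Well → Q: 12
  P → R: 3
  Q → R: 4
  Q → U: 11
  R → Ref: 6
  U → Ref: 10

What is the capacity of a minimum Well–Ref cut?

Augment Well→P→R→Ref: bottleneck 3, flow now 3.
Augment Well→Q→R→Ref: bottleneck 3, flow now 6.
Augment Well→Q→U→Ref: bottleneck 9, flow now 15.
No augmenting path remains; maximum flow = 15.
By max-flow min-cut, the minimum cut capacity equals the max flow.
In the residual graph, reachable from Well: {Well, P}.
Min-cut edges: Well→Q (12), P→R (3); capacity 12 + 3 = 15.

15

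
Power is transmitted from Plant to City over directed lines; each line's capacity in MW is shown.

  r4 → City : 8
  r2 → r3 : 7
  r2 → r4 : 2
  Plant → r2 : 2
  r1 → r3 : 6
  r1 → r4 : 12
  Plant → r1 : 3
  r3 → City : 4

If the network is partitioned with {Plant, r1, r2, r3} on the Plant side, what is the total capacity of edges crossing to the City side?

Edges leaving {Plant, r1, r2, r3}: r1→r4 (12), r2→r4 (2), r3→City (4).
Cut capacity = 12 + 2 + 4 = 18.

18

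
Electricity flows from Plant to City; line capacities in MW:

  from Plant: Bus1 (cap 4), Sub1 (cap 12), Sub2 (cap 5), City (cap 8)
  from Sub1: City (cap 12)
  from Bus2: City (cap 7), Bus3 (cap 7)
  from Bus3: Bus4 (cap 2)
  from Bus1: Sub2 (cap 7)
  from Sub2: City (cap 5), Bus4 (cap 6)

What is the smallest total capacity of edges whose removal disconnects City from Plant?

Augment Plant→City: bottleneck 8, flow now 8.
Augment Plant→Sub1→City: bottleneck 12, flow now 20.
Augment Plant→Sub2→City: bottleneck 5, flow now 25.
No augmenting path remains; maximum flow = 25.
By max-flow min-cut, the minimum cut capacity equals the max flow.
In the residual graph, reachable from Plant: {Plant, Bus1, Sub2, Bus4}.
Min-cut edges: Plant→Sub1 (12), Plant→City (8), Sub2→City (5); capacity 12 + 8 + 5 = 25.

25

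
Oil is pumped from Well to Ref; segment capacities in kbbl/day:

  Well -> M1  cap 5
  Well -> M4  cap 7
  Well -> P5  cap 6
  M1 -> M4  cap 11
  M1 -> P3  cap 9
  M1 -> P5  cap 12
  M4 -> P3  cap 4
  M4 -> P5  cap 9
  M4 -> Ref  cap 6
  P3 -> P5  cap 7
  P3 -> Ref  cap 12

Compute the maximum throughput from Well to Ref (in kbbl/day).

12

Augment Well→M4→Ref: bottleneck 6, flow now 6.
Augment Well→M1→P3→Ref: bottleneck 5, flow now 11.
Augment Well→M4→P3→Ref: bottleneck 1, flow now 12.
No augmenting path remains; maximum flow = 12.
In the residual graph, reachable from Well: {Well, P5}.
Min-cut edges: Well→M1 (5), Well→M4 (7); capacity 5 + 7 = 12.
This cut is saturated, so no flow can exceed 12.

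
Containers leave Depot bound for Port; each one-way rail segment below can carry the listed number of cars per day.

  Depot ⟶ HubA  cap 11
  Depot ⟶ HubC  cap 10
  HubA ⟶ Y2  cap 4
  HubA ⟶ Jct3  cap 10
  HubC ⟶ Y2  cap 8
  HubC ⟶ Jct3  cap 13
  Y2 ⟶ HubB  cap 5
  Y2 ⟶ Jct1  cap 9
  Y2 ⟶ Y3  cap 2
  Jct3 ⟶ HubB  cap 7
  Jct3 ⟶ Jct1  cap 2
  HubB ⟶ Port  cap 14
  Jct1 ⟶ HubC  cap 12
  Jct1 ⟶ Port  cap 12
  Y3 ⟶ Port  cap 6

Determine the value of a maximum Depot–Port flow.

21

Augment Depot→HubA→Y2→HubB→Port: bottleneck 4, flow now 4.
Augment Depot→HubA→Jct3→HubB→Port: bottleneck 7, flow now 11.
Augment Depot→HubC→Y2→HubB→Port: bottleneck 1, flow now 12.
Augment Depot→HubC→Y2→Jct1→Port: bottleneck 7, flow now 19.
Augment Depot→HubC→Jct3→Jct1→Port: bottleneck 2, flow now 21.
No augmenting path remains; maximum flow = 21.
In the residual graph, reachable from Depot: {Depot}.
Min-cut edges: Depot→HubA (11), Depot→HubC (10); capacity 11 + 10 = 21.
This cut is saturated, so no flow can exceed 21.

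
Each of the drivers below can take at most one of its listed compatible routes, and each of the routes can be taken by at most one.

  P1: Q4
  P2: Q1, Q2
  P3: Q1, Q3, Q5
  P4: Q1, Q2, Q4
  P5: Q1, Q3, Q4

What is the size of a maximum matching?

5

Unit-capacity flow: source→left, listed edges, right→sink; max matching = max flow.
Augmenting path P1→Q4 (+1); matched 1.
Augmenting path P2→Q1 (+1); matched 2.
Augmenting path P3→Q3 (+1); matched 3.
Augmenting path P4→Q2 (+1); matched 4.
Augmenting path P5→Q3→P3→Q5 (+1); matched 5.
No augmenting path remains; maximum matching = 5.
König certificate: {P1, P2, P3, P4, P5} is a vertex cover of size 5 (every listed pair touches it), so no matching can be larger.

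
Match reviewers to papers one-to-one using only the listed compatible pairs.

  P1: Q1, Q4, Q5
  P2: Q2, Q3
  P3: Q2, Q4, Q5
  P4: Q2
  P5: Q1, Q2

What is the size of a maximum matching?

5

Unit-capacity flow: source→left, listed edges, right→sink; max matching = max flow.
Augmenting path P1→Q1 (+1); matched 1.
Augmenting path P2→Q2 (+1); matched 2.
Augmenting path P3→Q4 (+1); matched 3.
Augmenting path P4→Q2→P2→Q3 (+1); matched 4.
Augmenting path P5→Q1→P1→Q5 (+1); matched 5.
No augmenting path remains; maximum matching = 5.
König certificate: {P1, P2, P3, P4, P5} is a vertex cover of size 5 (every listed pair touches it), so no matching can be larger.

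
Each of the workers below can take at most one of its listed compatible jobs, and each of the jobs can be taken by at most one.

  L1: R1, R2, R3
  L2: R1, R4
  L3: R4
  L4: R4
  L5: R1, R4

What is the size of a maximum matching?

Unit-capacity flow: source→left, listed edges, right→sink; max matching = max flow.
Augmenting path L1→R1 (+1); matched 1.
Augmenting path L2→R4 (+1); matched 2.
Augmenting path L5→R1→L1→R2 (+1); matched 3.
No augmenting path remains; maximum matching = 3.
König certificate: {L1, R1, R4} is a vertex cover of size 3 (every listed pair touches it), so no matching can be larger.

3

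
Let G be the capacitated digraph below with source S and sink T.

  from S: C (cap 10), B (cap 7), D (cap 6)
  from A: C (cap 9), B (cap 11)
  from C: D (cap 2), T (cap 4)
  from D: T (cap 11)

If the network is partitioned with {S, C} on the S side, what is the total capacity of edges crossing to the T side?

19

Edges leaving {S, C}: S→B (7), S→D (6), C→D (2), C→T (4).
Cut capacity = 7 + 6 + 2 + 4 = 19.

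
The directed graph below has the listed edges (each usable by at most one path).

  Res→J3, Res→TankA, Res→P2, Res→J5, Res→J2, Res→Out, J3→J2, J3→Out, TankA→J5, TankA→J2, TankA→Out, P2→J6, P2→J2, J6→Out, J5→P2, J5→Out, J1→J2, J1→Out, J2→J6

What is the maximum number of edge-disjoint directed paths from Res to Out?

Assign every edge capacity 1; by Menger, the answer equals the max flow.
Path Res→Out (+1); total 1.
Path Res→J3→Out (+1); total 2.
Path Res→TankA→Out (+1); total 3.
Path Res→J5→Out (+1); total 4.
Path Res→P2→J6→Out (+1); total 5.
No residual Res→Out path; max flow = 5.
Certifying cut of size 5: {J6→Out, Res→J3, Res→J5, Res→Out, Res→TankA}.

5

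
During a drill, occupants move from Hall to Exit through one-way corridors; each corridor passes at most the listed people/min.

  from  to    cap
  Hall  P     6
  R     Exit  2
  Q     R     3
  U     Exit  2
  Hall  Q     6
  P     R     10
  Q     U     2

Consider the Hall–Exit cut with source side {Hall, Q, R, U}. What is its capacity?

Edges leaving {Hall, Q, R, U}: Hall→P (6), R→Exit (2), U→Exit (2).
Cut capacity = 6 + 2 + 2 = 10.

10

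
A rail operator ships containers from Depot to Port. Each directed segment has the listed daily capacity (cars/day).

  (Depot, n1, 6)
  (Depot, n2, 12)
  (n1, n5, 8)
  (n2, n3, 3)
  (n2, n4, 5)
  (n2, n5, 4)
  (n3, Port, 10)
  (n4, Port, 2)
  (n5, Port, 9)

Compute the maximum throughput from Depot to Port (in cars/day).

Augment Depot→n1→n5→Port: bottleneck 6, flow now 6.
Augment Depot→n2→n3→Port: bottleneck 3, flow now 9.
Augment Depot→n2→n4→Port: bottleneck 2, flow now 11.
Augment Depot→n2→n5→Port: bottleneck 3, flow now 14.
No augmenting path remains; maximum flow = 14.
In the residual graph, reachable from Depot: {Depot, n1, n2, n4, n5}.
Min-cut edges: n2→n3 (3), n4→Port (2), n5→Port (9); capacity 3 + 2 + 9 = 14.
This cut is saturated, so no flow can exceed 14.

14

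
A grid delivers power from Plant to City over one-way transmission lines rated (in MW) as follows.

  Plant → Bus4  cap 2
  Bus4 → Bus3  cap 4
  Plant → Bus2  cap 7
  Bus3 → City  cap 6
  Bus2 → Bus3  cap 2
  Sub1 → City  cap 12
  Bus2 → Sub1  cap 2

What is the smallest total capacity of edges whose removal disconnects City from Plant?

6

Augment Plant→Bus4→Bus3→City: bottleneck 2, flow now 2.
Augment Plant→Bus2→Sub1→City: bottleneck 2, flow now 4.
Augment Plant→Bus2→Bus3→City: bottleneck 2, flow now 6.
No augmenting path remains; maximum flow = 6.
By max-flow min-cut, the minimum cut capacity equals the max flow.
In the residual graph, reachable from Plant: {Plant, Bus2}.
Min-cut edges: Plant→Bus4 (2), Bus2→Sub1 (2), Bus2→Bus3 (2); capacity 2 + 2 + 2 = 6.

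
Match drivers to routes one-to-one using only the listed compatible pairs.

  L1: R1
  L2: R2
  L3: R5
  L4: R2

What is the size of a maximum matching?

3

Unit-capacity flow: source→left, listed edges, right→sink; max matching = max flow.
Augmenting path L1→R1 (+1); matched 1.
Augmenting path L2→R2 (+1); matched 2.
Augmenting path L3→R5 (+1); matched 3.
No augmenting path remains; maximum matching = 3.
König certificate: {L1, L3, R2} is a vertex cover of size 3 (every listed pair touches it), so no matching can be larger.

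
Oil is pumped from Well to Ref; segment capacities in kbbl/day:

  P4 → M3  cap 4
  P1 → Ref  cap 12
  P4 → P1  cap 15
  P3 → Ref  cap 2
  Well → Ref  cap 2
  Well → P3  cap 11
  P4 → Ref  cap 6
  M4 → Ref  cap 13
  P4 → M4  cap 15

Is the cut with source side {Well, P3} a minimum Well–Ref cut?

Given cut capacity: 2 + 2 = 4.
Augment Well→Ref: bottleneck 2, flow now 2.
Augment Well→P3→Ref: bottleneck 2, flow now 4.
No augmenting path remains; maximum flow = 4.
Cut capacity 4 equals the max flow, so it is a minimum cut.

Yes — it is a minimum cut (capacity 4).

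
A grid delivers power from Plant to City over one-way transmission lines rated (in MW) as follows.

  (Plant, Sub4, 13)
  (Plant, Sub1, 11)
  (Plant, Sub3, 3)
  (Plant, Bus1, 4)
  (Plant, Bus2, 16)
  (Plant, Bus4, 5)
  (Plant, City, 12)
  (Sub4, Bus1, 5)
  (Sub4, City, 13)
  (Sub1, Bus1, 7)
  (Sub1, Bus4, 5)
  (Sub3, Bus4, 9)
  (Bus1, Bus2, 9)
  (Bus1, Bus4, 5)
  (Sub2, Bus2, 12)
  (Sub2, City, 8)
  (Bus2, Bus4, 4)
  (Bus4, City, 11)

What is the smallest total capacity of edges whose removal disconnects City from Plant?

36

Augment Plant→City: bottleneck 12, flow now 12.
Augment Plant→Sub4→City: bottleneck 13, flow now 25.
Augment Plant→Bus4→City: bottleneck 5, flow now 30.
Augment Plant→Sub1→Bus4→City: bottleneck 5, flow now 35.
Augment Plant→Sub3→Bus4→City: bottleneck 1, flow now 36.
No augmenting path remains; maximum flow = 36.
By max-flow min-cut, the minimum cut capacity equals the max flow.
In the residual graph, reachable from Plant: {Plant, Sub1, Sub3, Bus1, Bus2, Bus4}.
Min-cut edges: Plant→Sub4 (13), Plant→City (12), Bus4→City (11); capacity 13 + 12 + 11 = 36.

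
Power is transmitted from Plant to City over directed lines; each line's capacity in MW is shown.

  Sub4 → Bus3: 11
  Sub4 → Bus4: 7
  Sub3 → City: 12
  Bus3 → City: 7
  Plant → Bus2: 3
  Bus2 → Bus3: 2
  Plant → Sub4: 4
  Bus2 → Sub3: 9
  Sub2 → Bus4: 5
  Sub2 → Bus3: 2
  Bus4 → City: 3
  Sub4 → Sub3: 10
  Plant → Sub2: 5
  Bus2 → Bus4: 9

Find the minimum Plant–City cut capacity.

12

Augment Plant→Sub2→Bus3→City: bottleneck 2, flow now 2.
Augment Plant→Sub2→Bus4→City: bottleneck 3, flow now 5.
Augment Plant→Bus2→Bus3→City: bottleneck 2, flow now 7.
Augment Plant→Bus2→Sub3→City: bottleneck 1, flow now 8.
Augment Plant→Sub4→Bus3→City: bottleneck 3, flow now 11.
Augment Plant→Sub4→Sub3→City: bottleneck 1, flow now 12.
No augmenting path remains; maximum flow = 12.
By max-flow min-cut, the minimum cut capacity equals the max flow.
In the residual graph, reachable from Plant: {Plant}.
Min-cut edges: Plant→Sub2 (5), Plant→Bus2 (3), Plant→Sub4 (4); capacity 5 + 3 + 4 = 12.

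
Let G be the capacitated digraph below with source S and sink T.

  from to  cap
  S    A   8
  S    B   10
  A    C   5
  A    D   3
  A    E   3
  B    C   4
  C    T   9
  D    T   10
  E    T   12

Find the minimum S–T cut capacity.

Augment S→A→C→T: bottleneck 5, flow now 5.
Augment S→A→D→T: bottleneck 3, flow now 8.
Augment S→B→C→T: bottleneck 4, flow now 12.
No augmenting path remains; maximum flow = 12.
By max-flow min-cut, the minimum cut capacity equals the max flow.
In the residual graph, reachable from S: {S, B}.
Min-cut edges: S→A (8), B→C (4); capacity 8 + 4 = 12.

12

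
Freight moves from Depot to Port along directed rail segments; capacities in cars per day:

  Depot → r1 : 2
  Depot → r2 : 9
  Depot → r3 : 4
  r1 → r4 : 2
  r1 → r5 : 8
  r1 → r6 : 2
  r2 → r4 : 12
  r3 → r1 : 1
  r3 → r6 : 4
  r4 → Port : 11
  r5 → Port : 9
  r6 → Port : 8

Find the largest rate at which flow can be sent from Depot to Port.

Augment Depot→r1→r4→Port: bottleneck 2, flow now 2.
Augment Depot→r2→r4→Port: bottleneck 9, flow now 11.
Augment Depot→r3→r6→Port: bottleneck 4, flow now 15.
No augmenting path remains; maximum flow = 15.
In the residual graph, reachable from Depot: {Depot}.
Min-cut edges: Depot→r1 (2), Depot→r2 (9), Depot→r3 (4); capacity 2 + 9 + 4 = 15.
This cut is saturated, so no flow can exceed 15.

15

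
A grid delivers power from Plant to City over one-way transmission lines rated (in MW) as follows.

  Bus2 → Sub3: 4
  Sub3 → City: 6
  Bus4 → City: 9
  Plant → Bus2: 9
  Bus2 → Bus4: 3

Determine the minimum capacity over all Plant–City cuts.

Augment Plant→Bus2→Bus4→City: bottleneck 3, flow now 3.
Augment Plant→Bus2→Sub3→City: bottleneck 4, flow now 7.
No augmenting path remains; maximum flow = 7.
By max-flow min-cut, the minimum cut capacity equals the max flow.
In the residual graph, reachable from Plant: {Plant, Bus2}.
Min-cut edges: Bus2→Bus4 (3), Bus2→Sub3 (4); capacity 3 + 4 = 7.

7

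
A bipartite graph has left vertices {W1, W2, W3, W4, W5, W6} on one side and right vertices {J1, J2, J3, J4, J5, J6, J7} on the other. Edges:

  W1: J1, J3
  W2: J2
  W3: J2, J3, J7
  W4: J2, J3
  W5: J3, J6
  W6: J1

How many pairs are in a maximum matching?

5

Unit-capacity flow: source→left, listed edges, right→sink; max matching = max flow.
Augmenting path W1→J1 (+1); matched 1.
Augmenting path W2→J2 (+1); matched 2.
Augmenting path W3→J3 (+1); matched 3.
Augmenting path W5→J6 (+1); matched 4.
Augmenting path W4→J3→W3→J7 (+1); matched 5.
No augmenting path remains; maximum matching = 5.
König certificate: {W3, W5, J1, J2, J3} is a vertex cover of size 5 (every listed pair touches it), so no matching can be larger.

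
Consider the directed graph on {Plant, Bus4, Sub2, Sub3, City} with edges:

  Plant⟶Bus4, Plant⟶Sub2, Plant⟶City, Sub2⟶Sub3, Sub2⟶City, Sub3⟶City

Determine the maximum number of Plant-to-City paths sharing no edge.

Assign every edge capacity 1; by Menger, the answer equals the max flow.
Path Plant→City (+1); total 1.
Path Plant→Sub2→City (+1); total 2.
No residual Plant→City path; max flow = 2.
Certifying cut of size 2: {Plant→City, Plant→Sub2}.

2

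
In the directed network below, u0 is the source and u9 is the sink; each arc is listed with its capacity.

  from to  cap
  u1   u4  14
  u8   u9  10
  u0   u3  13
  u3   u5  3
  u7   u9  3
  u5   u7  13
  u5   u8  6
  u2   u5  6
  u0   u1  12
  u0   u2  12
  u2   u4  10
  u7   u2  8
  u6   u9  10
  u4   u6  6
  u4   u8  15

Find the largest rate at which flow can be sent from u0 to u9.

Augment u0→u1→u4→u6→u9: bottleneck 6, flow now 6.
Augment u0→u1→u4→u8→u9: bottleneck 6, flow now 12.
Augment u0→u2→u4→u8→u9: bottleneck 4, flow now 16.
Augment u0→u2→u5→u7→u9: bottleneck 3, flow now 19.
No augmenting path remains; maximum flow = 19.
In the residual graph, reachable from u0: {u0, u1, u2, u3, u4, u5, u7, u8}.
Min-cut edges: u4→u6 (6), u7→u9 (3), u8→u9 (10); capacity 6 + 3 + 10 = 19.
This cut is saturated, so no flow can exceed 19.

19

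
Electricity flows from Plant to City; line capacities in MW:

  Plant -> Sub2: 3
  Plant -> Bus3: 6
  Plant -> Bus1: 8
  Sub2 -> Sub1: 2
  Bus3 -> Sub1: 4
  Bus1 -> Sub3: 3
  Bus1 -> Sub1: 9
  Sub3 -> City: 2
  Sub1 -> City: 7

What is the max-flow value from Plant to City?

9

Augment Plant→Sub2→Sub1→City: bottleneck 2, flow now 2.
Augment Plant→Bus3→Sub1→City: bottleneck 4, flow now 6.
Augment Plant→Bus1→Sub3→City: bottleneck 2, flow now 8.
Augment Plant→Bus1→Sub1→City: bottleneck 1, flow now 9.
No augmenting path remains; maximum flow = 9.
In the residual graph, reachable from Plant: {Plant, Sub2, Bus3, Bus1, Sub3, Sub1}.
Min-cut edges: Sub3→City (2), Sub1→City (7); capacity 2 + 7 = 9.
This cut is saturated, so no flow can exceed 9.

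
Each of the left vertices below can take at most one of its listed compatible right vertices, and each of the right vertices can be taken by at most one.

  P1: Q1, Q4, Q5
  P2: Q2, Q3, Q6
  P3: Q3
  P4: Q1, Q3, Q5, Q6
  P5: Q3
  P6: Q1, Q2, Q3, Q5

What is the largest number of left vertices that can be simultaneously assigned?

5

Unit-capacity flow: source→left, listed edges, right→sink; max matching = max flow.
Augmenting path P1→Q1 (+1); matched 1.
Augmenting path P2→Q2 (+1); matched 2.
Augmenting path P3→Q3 (+1); matched 3.
Augmenting path P4→Q5 (+1); matched 4.
Augmenting path P6→Q1→P1→Q4 (+1); matched 5.
No augmenting path remains; maximum matching = 5.
König certificate: {P1, P2, P4, P6, Q3} is a vertex cover of size 5 (every listed pair touches it), so no matching can be larger.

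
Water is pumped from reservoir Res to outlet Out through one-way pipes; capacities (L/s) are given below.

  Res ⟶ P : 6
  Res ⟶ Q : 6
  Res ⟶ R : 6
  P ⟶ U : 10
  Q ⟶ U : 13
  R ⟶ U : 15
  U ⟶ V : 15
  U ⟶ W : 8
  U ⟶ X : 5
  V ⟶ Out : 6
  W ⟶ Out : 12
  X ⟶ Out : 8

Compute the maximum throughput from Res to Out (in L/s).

18

Augment Res→P→U→V→Out: bottleneck 6, flow now 6.
Augment Res→Q→U→W→Out: bottleneck 6, flow now 12.
Augment Res→R→U→W→Out: bottleneck 2, flow now 14.
Augment Res→R→U→X→Out: bottleneck 4, flow now 18.
No augmenting path remains; maximum flow = 18.
In the residual graph, reachable from Res: {Res}.
Min-cut edges: Res→P (6), Res→Q (6), Res→R (6); capacity 6 + 6 + 6 = 18.
This cut is saturated, so no flow can exceed 18.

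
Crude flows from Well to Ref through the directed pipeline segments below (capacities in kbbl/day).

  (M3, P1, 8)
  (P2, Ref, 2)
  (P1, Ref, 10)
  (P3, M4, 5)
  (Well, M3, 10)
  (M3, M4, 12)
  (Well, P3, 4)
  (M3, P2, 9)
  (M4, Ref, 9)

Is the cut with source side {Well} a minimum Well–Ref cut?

Given cut capacity: 4 + 10 = 14.
Augment Well→P3→M4→Ref: bottleneck 4, flow now 4.
Augment Well→M3→P2→Ref: bottleneck 2, flow now 6.
Augment Well→M3→P1→Ref: bottleneck 8, flow now 14.
No augmenting path remains; maximum flow = 14.
Cut capacity 14 equals the max flow, so it is a minimum cut.

Yes — it is a minimum cut (capacity 14).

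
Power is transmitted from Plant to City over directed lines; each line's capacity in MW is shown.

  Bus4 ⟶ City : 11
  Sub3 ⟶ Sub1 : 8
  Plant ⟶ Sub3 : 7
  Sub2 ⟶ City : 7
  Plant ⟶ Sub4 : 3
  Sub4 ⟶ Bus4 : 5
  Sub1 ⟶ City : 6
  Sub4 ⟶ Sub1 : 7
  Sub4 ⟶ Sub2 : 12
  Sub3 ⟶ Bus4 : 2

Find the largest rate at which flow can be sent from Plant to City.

Augment Plant→Sub3→Sub1→City: bottleneck 6, flow now 6.
Augment Plant→Sub3→Bus4→City: bottleneck 1, flow now 7.
Augment Plant→Sub4→Bus4→City: bottleneck 3, flow now 10.
No augmenting path remains; maximum flow = 10.
In the residual graph, reachable from Plant: {Plant}.
Min-cut edges: Plant→Sub3 (7), Plant→Sub4 (3); capacity 7 + 3 = 10.
This cut is saturated, so no flow can exceed 10.

10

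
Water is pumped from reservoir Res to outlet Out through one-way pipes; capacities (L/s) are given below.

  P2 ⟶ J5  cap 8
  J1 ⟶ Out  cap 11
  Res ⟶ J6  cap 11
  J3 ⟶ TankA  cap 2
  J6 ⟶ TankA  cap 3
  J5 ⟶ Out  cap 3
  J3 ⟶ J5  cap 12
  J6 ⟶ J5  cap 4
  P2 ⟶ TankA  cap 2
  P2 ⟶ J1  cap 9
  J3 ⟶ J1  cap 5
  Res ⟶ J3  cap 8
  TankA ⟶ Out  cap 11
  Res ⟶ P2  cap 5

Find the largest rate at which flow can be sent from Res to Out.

18

Augment Res→J3→J1→Out: bottleneck 5, flow now 5.
Augment Res→J3→TankA→Out: bottleneck 2, flow now 7.
Augment Res→J3→J5→Out: bottleneck 1, flow now 8.
Augment Res→P2→J1→Out: bottleneck 5, flow now 13.
Augment Res→J6→TankA→Out: bottleneck 3, flow now 16.
Augment Res→J6→J5→Out: bottleneck 2, flow now 18.
No augmenting path remains; maximum flow = 18.
In the residual graph, reachable from Res: {Res, J3, J6, J5}.
Min-cut edges: Res→P2 (5), J3→J1 (5), J3→TankA (2), J6→TankA (3), J5→Out (3); capacity 5 + 5 + 2 + 3 + 3 = 18.
This cut is saturated, so no flow can exceed 18.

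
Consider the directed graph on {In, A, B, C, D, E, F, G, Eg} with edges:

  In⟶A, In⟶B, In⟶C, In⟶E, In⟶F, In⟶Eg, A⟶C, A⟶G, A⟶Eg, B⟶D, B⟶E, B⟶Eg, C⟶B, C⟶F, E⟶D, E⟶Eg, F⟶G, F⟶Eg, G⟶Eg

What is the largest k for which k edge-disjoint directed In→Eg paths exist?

6

Assign every edge capacity 1; by Menger, the answer equals the max flow.
Path In→Eg (+1); total 1.
Path In→A→Eg (+1); total 2.
Path In→B→Eg (+1); total 3.
Path In→E→Eg (+1); total 4.
Path In→F→Eg (+1); total 5.
Path In→C→F→G→Eg (+1); total 6.
No residual In→Eg path; max flow = 6.
Certifying cut of size 6: {In→A, In→B, In→C, In→E, In→Eg, In→F}.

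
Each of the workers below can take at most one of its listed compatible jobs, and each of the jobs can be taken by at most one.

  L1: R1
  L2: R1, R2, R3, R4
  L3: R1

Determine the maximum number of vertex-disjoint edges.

Unit-capacity flow: source→left, listed edges, right→sink; max matching = max flow.
Augmenting path L1→R1 (+1); matched 1.
Augmenting path L2→R2 (+1); matched 2.
No augmenting path remains; maximum matching = 2.
König certificate: {L2, R1} is a vertex cover of size 2 (every listed pair touches it), so no matching can be larger.

2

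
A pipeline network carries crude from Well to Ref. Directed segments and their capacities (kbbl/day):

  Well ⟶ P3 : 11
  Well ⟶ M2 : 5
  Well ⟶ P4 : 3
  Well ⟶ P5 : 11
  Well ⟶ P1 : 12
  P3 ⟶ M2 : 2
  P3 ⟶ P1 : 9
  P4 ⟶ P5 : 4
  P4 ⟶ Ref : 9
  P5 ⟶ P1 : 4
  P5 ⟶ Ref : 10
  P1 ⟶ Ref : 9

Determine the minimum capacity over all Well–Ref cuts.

22

Augment Well→P4→Ref: bottleneck 3, flow now 3.
Augment Well→P5→Ref: bottleneck 10, flow now 13.
Augment Well→P1→Ref: bottleneck 9, flow now 22.
No augmenting path remains; maximum flow = 22.
By max-flow min-cut, the minimum cut capacity equals the max flow.
In the residual graph, reachable from Well: {Well, P3, M2, P5, P1}.
Min-cut edges: Well→P4 (3), P5→Ref (10), P1→Ref (9); capacity 3 + 10 + 9 = 22.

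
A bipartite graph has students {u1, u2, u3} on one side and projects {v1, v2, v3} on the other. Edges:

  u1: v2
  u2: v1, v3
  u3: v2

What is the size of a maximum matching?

2

Unit-capacity flow: source→left, listed edges, right→sink; max matching = max flow.
Augmenting path u1→v2 (+1); matched 1.
Augmenting path u2→v1 (+1); matched 2.
No augmenting path remains; maximum matching = 2.
König certificate: {u2, v2} is a vertex cover of size 2 (every listed pair touches it), so no matching can be larger.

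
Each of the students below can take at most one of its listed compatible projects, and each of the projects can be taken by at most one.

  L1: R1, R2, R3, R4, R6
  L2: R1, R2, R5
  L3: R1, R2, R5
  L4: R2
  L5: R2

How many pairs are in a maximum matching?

4

Unit-capacity flow: source→left, listed edges, right→sink; max matching = max flow.
Augmenting path L1→R1 (+1); matched 1.
Augmenting path L2→R2 (+1); matched 2.
Augmenting path L3→R5 (+1); matched 3.
Augmenting path L4→R2→L2→R1→L1→R3 (+1); matched 4.
No augmenting path remains; maximum matching = 4.
König certificate: {L1, L2, L3, R2} is a vertex cover of size 4 (every listed pair touches it), so no matching can be larger.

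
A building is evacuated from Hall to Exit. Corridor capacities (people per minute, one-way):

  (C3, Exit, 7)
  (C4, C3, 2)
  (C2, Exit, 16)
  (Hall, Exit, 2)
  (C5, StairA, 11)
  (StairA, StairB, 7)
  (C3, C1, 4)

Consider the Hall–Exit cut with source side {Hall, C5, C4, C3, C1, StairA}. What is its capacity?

16

Edges leaving {Hall, C5, C4, C3, C1, StairA}: Hall→Exit (2), C3→Exit (7), StairA→StairB (7).
Cut capacity = 2 + 7 + 7 = 16.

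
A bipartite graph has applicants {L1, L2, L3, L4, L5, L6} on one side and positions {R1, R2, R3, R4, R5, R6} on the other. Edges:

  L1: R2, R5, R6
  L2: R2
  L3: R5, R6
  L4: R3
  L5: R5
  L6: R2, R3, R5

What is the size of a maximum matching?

Unit-capacity flow: source→left, listed edges, right→sink; max matching = max flow.
Augmenting path L1→R2 (+1); matched 1.
Augmenting path L3→R5 (+1); matched 2.
Augmenting path L4→R3 (+1); matched 3.
Augmenting path L2→R2→L1→R6 (+1); matched 4.
No augmenting path remains; maximum matching = 4.
König certificate: {R2, R3, R5, R6} is a vertex cover of size 4 (every listed pair touches it), so no matching can be larger.

4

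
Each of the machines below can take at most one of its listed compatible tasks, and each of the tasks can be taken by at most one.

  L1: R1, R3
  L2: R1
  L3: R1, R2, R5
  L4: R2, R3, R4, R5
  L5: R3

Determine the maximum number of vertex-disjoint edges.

Unit-capacity flow: source→left, listed edges, right→sink; max matching = max flow.
Augmenting path L1→R1 (+1); matched 1.
Augmenting path L3→R2 (+1); matched 2.
Augmenting path L4→R3 (+1); matched 3.
Augmenting path L5→R3→L4→R4 (+1); matched 4.
No augmenting path remains; maximum matching = 4.
König certificate: {L3, L4, R1, R3} is a vertex cover of size 4 (every listed pair touches it), so no matching can be larger.

4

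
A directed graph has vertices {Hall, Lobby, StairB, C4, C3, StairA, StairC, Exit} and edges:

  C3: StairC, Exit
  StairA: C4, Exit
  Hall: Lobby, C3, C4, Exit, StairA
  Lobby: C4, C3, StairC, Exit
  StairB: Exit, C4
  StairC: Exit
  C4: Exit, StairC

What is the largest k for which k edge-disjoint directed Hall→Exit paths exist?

Assign every edge capacity 1; by Menger, the answer equals the max flow.
Path Hall→Exit (+1); total 1.
Path Hall→Lobby→Exit (+1); total 2.
Path Hall→C4→Exit (+1); total 3.
Path Hall→C3→Exit (+1); total 4.
Path Hall→StairA→Exit (+1); total 5.
No residual Hall→Exit path; max flow = 5.
Certifying cut of size 5: {Hall→C3, Hall→C4, Hall→Exit, Hall→Lobby, Hall→StairA}.

5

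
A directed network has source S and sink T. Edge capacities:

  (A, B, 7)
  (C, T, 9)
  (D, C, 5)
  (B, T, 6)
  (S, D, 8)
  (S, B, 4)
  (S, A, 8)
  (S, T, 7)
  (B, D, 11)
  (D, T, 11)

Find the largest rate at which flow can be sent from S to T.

Augment S→T: bottleneck 7, flow now 7.
Augment S→B→T: bottleneck 4, flow now 11.
Augment S→D→T: bottleneck 8, flow now 19.
Augment S→A→B→T: bottleneck 2, flow now 21.
Augment S→A→B→D→T: bottleneck 3, flow now 24.
Augment S→A→B→D→C→T: bottleneck 2, flow now 26.
No augmenting path remains; maximum flow = 26.
In the residual graph, reachable from S: {S, A}.
Min-cut edges: S→B (4), S→D (8), S→T (7), A→B (7); capacity 4 + 8 + 7 + 7 = 26.
This cut is saturated, so no flow can exceed 26.

26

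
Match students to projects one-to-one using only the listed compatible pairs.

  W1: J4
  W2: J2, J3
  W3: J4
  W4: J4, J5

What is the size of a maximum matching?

3

Unit-capacity flow: source→left, listed edges, right→sink; max matching = max flow.
Augmenting path W1→J4 (+1); matched 1.
Augmenting path W2→J2 (+1); matched 2.
Augmenting path W4→J5 (+1); matched 3.
No augmenting path remains; maximum matching = 3.
König certificate: {W2, W4, J4} is a vertex cover of size 3 (every listed pair touches it), so no matching can be larger.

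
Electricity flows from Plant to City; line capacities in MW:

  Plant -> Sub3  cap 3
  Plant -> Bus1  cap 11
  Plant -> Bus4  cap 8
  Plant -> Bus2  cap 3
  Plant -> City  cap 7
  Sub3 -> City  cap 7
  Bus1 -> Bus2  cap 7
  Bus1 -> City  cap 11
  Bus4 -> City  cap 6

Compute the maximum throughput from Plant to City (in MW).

Augment Plant→City: bottleneck 7, flow now 7.
Augment Plant→Sub3→City: bottleneck 3, flow now 10.
Augment Plant→Bus1→City: bottleneck 11, flow now 21.
Augment Plant→Bus4→City: bottleneck 6, flow now 27.
No augmenting path remains; maximum flow = 27.
In the residual graph, reachable from Plant: {Plant, Bus4, Bus2}.
Min-cut edges: Plant→Sub3 (3), Plant→Bus1 (11), Plant→City (7), Bus4→City (6); capacity 3 + 11 + 7 + 6 = 27.
This cut is saturated, so no flow can exceed 27.

27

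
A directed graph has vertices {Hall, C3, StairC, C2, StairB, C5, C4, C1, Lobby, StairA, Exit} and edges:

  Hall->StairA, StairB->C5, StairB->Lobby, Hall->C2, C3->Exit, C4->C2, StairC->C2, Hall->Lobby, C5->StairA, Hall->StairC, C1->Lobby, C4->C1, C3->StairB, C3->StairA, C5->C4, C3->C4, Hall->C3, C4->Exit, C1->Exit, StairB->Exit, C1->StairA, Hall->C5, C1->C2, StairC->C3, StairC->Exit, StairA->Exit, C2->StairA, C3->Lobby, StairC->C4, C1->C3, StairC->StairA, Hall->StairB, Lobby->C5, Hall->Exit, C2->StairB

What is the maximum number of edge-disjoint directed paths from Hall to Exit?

Assign every edge capacity 1; by Menger, the answer equals the max flow.
Path Hall→Exit (+1); total 1.
Path Hall→C3→Exit (+1); total 2.
Path Hall→StairC→Exit (+1); total 3.
Path Hall→StairB→Exit (+1); total 4.
Path Hall→StairA→Exit (+1); total 5.
Path Hall→C5→C4→Exit (+1); total 6.
No residual Hall→Exit path; max flow = 6.
Certifying cut of size 6: {C5→C4, Hall→C3, Hall→Exit, Hall→StairC, StairA→Exit, StairB→Exit}.

6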